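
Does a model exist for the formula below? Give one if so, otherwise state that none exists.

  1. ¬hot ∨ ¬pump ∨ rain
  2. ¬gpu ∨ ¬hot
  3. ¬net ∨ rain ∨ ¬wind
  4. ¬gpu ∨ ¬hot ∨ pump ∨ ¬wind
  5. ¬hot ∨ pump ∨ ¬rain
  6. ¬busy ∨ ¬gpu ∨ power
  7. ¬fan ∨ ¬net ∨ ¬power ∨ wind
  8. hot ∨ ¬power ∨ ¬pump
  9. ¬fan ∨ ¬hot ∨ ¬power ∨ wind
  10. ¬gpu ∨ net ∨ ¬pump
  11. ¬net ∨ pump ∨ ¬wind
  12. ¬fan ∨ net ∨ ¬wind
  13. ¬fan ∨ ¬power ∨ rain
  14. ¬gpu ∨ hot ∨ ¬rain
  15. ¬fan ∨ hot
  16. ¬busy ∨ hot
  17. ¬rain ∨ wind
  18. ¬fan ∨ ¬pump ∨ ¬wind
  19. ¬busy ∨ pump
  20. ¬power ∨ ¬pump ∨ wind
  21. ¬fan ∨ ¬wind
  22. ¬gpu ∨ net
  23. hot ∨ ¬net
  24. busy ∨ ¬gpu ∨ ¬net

power = False; net = True; gpu = False; busy = True; pump = True; hot = True; rain = True; wind = True; fan = False

Set power = False.
Set net = True.
  then (hot ∨ ¬net) forces hot = True.
  then (¬gpu ∨ ¬hot) forces gpu = False.
Set busy = True.
  then (¬busy ∨ pump) forces pump = True.
  then (¬hot ∨ ¬pump ∨ rain) forces rain = True.
  then (¬rain ∨ wind) forces wind = True.
  then (¬fan ∨ ¬pump ∨ ¬wind) forces fan = False.
All clauses satisfied.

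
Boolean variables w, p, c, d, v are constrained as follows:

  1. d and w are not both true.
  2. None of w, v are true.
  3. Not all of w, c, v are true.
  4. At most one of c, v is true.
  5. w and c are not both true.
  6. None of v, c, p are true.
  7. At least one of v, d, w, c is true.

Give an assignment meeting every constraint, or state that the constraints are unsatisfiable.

w: False, p: False, c: False, d: True, v: False

  (1) d=T, w=F — not both ✓
  (2) {w, v}: 0 true — none ✓
  (3) {w, c, v}: 0/3 true — not all ✓
  (4) {c, v}: 0 true — at most one ✓
  (5) w=F, c=F — not both ✓
  (6) {v, c, p}: 0 true — none ✓
  (7) {v, d, w, c}: 1 true — at least one ✓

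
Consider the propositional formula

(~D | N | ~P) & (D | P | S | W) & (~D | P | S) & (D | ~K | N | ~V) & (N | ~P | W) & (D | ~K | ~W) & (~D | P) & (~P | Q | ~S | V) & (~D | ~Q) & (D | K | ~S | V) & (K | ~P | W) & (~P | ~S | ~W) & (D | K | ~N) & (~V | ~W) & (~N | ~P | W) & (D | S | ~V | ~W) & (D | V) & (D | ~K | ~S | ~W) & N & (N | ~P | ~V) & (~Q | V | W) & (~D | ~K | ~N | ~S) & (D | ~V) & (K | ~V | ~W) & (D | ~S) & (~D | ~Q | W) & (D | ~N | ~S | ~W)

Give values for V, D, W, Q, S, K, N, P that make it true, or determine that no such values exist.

V: False, D: True, W: True, Q: False, S: False, K: False, N: True, P: True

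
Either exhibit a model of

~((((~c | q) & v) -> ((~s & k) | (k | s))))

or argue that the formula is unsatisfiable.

s: False, c: False, q: True, k: False, v: True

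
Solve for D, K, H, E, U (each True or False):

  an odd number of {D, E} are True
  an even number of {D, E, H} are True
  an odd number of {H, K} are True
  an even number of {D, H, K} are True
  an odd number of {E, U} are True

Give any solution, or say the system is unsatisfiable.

D = True, K = False, H = True, E = False, U = True

{D, E}: 1 true → odd ✓
{D, E, H}: 2 true → even ✓
{H, K}: 1 true → odd ✓
{D, H, K}: 2 true → even ✓
{E, U}: 1 true → odd ✓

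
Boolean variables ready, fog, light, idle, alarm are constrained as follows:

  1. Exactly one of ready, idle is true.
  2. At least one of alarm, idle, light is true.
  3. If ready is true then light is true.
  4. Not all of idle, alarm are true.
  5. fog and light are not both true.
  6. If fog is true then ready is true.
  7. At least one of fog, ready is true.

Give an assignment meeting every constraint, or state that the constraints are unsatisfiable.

ready = True, fog = False, light = True, idle = False, alarm = False

  (1) {ready, idle}: 1 true — exactly one ✓
  (2) {alarm, idle, light}: 1 true — at least one ✓
  (3) ready=T ⇒ light: T ✓
  (4) {idle, alarm}: 0/2 true — not all ✓
  (5) fog=F, light=T — not both ✓
  (6) fog=F ⇒ ready: vacuous ✓
  (7) {fog, ready}: 1 true — at least one ✓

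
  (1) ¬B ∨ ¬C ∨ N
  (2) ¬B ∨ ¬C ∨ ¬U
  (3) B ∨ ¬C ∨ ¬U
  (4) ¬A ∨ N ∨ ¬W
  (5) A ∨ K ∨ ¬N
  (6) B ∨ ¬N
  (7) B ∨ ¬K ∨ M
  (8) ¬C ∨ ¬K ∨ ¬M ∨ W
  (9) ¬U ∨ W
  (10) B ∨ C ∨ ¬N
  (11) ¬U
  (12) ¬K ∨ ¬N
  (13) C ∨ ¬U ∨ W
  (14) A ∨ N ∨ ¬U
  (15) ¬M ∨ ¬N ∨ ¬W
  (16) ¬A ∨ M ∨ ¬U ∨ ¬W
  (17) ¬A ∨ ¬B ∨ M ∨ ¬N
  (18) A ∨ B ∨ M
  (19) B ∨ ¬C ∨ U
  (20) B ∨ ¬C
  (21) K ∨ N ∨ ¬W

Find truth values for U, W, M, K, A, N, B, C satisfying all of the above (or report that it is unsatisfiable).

U = False, W = False, M = True, K = True, A = True, N = False, B = False, C = False

Unit clause (¬U) forces U = False.
Set W = False.
Set M = True.
Set K = True.
  then (¬C ∨ ¬K ∨ ¬M ∨ W) forces C = False.
  then (¬K ∨ ¬N) forces N = False.
Set A = True.
Set B = False.
All clauses satisfied.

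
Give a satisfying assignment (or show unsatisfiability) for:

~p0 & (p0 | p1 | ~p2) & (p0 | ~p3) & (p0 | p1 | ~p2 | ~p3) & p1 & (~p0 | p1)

p0: False, p1: True, p2: True, p3: False

Unit clause (~p0) forces p0 = False.
In (p0 | ~p3) only ~p3 is left, so p3 = False.
Unit clause (p1) forces p1 = True.
Set p2 = True.
All clauses satisfied.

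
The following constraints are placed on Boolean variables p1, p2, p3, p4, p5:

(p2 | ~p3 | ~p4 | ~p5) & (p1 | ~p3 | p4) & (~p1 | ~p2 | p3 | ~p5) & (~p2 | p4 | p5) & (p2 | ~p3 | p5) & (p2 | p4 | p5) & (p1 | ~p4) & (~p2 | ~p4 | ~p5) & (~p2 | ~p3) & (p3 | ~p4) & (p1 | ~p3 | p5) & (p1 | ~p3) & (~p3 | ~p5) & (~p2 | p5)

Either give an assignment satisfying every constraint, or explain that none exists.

Set p1 = False.
  then (p1 | ~p4) forces p4 = False.
  then (p1 | ~p3) forces p3 = False.
Set p2 = False.
  then (p2 | p4 | p5) forces p5 = True.
All clauses satisfied.

p1: False, p2: False, p3: False, p4: False, p5: True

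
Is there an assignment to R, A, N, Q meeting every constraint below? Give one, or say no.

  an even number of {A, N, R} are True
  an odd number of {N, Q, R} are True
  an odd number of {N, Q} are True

R=F, A=T, N=T, Q=F

{A, N, R}: 2 true → even ✓
{N, Q, R}: 1 true → odd ✓
{N, Q}: 1 true → odd ✓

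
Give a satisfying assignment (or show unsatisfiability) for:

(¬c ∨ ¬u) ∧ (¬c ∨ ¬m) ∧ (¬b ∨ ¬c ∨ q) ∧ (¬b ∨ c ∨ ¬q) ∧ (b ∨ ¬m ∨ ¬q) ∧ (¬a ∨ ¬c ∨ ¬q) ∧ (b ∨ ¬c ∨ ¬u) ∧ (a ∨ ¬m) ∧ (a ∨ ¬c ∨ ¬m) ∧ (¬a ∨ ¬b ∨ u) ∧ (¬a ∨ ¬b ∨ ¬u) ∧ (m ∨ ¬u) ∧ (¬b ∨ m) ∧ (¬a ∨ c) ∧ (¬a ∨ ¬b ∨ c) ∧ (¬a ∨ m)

b = False, m = False, q = False, c = True, u = False, a = False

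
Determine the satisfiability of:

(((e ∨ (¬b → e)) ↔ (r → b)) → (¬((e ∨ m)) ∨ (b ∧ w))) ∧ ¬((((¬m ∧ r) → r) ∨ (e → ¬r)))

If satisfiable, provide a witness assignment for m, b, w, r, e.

The conjunct ¬((((¬m ∧ r) → r) ∨ (e → ¬r))) is unsatisfiable on its own:
  m=F, r=F, e=F: evaluates to False.
  m=F, r=F, e=T: evaluates to False.
  m=F, r=T, e=F: evaluates to False.
  m=F, r=T, e=T: evaluates to False.
  m=T, r=F, e=F: evaluates to False.
  m=T, r=F, e=T: evaluates to False.
  m=T, r=T, e=F: evaluates to False.
  m=T, r=T, e=T: evaluates to False.
So the whole conjunction is unsatisfiable.

The formula is unsatisfiable.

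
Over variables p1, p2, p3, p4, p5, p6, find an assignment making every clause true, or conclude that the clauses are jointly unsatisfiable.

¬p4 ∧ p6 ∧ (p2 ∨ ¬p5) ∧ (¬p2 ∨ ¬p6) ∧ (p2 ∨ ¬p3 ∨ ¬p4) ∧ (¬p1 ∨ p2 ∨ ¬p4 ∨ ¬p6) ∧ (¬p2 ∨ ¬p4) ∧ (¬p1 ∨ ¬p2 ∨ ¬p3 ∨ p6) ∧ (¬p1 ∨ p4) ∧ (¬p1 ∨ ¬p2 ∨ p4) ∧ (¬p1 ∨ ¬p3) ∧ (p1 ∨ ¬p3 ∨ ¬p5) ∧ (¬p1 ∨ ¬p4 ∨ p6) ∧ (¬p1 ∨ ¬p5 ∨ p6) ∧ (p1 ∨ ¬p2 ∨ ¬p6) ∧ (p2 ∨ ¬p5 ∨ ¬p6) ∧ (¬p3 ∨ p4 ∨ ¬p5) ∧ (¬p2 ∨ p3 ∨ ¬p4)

p1 = False, p2 = False, p3 = False, p4 = False, p5 = False, p6 = True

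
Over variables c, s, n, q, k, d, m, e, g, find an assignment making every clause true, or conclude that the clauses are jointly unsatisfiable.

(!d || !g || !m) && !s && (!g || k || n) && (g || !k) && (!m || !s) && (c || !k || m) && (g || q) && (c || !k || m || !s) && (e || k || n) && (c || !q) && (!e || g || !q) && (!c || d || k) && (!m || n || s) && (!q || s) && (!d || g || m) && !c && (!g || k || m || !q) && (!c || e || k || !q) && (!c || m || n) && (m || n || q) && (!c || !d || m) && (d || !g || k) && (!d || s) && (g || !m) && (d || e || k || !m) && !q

Unit clause (!s) forces s = False.
In (!q || s) only !q is left, so q = False.
Unit clause (!c) forces c = False.
In (!d || s) only !d is left, so d = False.
In (g || q) only g is left, so g = True.
In (d || !g || k) only k is left, so k = True.
In (c || !k || m) only m is left, so m = True.
In (!m || n || s) only n is left, so n = True.
Set e = True.
All clauses satisfied.

c = False; s = False; n = True; q = False; k = True; d = False; m = True; e = True; g = True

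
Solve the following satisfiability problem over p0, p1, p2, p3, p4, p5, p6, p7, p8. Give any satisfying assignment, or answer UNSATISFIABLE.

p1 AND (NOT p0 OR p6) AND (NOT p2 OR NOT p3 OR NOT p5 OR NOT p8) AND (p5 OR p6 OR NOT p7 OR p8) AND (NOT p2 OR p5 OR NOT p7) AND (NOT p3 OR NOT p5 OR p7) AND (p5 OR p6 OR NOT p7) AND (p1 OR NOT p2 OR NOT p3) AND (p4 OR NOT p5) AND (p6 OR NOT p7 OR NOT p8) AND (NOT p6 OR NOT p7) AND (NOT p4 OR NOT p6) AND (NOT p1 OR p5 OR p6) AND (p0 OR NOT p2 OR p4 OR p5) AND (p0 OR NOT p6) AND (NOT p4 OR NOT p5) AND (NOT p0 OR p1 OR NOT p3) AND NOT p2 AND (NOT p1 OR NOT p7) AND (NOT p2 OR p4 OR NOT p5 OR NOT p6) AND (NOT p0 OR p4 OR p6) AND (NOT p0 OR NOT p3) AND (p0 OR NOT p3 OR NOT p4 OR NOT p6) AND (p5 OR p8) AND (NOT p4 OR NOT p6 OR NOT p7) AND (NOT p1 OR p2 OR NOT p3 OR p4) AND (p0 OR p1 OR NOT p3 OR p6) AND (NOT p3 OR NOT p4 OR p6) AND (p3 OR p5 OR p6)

Unit clause (p1) forces p1 = True.
Unit clause (NOT p2) forces p2 = False.
In (NOT p1 OR NOT p7) only NOT p7 is left, so p7 = False.
Try p0 = False:
  (p0 OR NOT p6) forces p6 = False.
  (NOT p1 OR p5 OR p6) forces p5 = True.
  (NOT p3 OR NOT p5 OR p7) forces p3 = False.
  (p4 OR NOT p5) forces p4 = True.
  clause (NOT p4 OR NOT p5) is falsified — backtrack.
So p0 = True.
  then (NOT p0 OR p6) forces p6 = True.
  then (NOT p4 OR NOT p6) forces p4 = False.
  then (NOT p0 OR NOT p3) forces p3 = False.
  then (p4 OR NOT p5) forces p5 = False.
  then (p5 OR p8) forces p8 = True.
All clauses satisfied.

p0 = True, p1 = True, p2 = False, p3 = False, p4 = False, p5 = False, p6 = True, p7 = False, p8 = True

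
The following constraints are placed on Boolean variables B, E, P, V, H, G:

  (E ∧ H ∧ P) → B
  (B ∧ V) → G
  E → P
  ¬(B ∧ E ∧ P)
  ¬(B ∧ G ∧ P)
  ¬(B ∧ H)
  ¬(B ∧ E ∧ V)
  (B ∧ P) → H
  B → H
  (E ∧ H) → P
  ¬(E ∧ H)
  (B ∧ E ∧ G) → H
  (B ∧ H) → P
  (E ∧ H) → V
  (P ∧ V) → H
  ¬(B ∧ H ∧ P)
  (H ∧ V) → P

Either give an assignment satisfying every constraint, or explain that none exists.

B=F, E=F, P=F, V=T, H=F, G=T

Try B = True:
  (¬B ∨ ¬H) forces H = False.
  clause (¬B ∨ H) is falsified — backtrack.
So B = False.
Set E = False.
Set P = False.
Set V = True.
  then (¬H ∨ P ∨ ¬V) forces H = False.
Set G = True.
All clauses satisfied.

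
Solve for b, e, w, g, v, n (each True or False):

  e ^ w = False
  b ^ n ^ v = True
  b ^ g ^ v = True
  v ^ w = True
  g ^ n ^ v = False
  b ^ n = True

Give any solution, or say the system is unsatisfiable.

b: True, e: True, w: True, g: False, v: False, n: False

e ^ w = T ^ T = False ✓
b ^ n ^ v = T ^ F ^ F = True ✓
b ^ g ^ v = T ^ F ^ F = True ✓
v ^ w = F ^ T = True ✓
g ^ n ^ v = F ^ F ^ F = False ✓
b ^ n = T ^ F = True ✓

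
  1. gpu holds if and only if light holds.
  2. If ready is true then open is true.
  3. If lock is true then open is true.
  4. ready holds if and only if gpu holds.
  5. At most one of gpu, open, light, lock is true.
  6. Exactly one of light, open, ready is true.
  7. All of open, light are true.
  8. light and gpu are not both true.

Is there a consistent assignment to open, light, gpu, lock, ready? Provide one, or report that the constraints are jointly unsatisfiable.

Case light = True:
  (1) with light=T forces gpu = True.
  Constraint (5) is violated (gpu=T, light=T) — contradiction.
Case light = False:
  Constraint (7) is violated (light=F) — contradiction.
Both cases fail — unsatisfiable.

The formula is unsatisfiable.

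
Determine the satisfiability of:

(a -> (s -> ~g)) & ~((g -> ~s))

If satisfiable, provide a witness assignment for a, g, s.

a=F; g=T; s=T

  a -> (s -> ~g) = True
    s -> ~g = False
      ~g = False
  ~((g -> ~s)) = True
    g -> ~s = False
      ~s = False
Both conjuncts True, so the formula holds.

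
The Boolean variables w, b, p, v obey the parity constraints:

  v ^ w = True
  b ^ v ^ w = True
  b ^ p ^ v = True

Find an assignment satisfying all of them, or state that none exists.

w=T, b=F, p=T, v=F

v ^ w = F ^ T = True ✓
b ^ v ^ w = F ^ F ^ T = True ✓
b ^ p ^ v = F ^ T ^ F = True ✓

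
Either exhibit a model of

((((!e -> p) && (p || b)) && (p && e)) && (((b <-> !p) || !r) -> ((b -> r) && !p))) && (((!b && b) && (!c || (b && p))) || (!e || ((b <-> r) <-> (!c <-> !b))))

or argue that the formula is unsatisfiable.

b = True, e = True, r = True, c = True, p = True

  (((!e -> p) && (p || b)) && (p && e)) && (((b <-> !p) || !r) -> ((b -> r) && !p)) = True
    ((!e -> p) && (p || b)) && (p && e) = True
      (!e -> p) && (p || b) = True
        !e -> p = True
          !e = False
        p || b = True
      p && e = True
    ((b <-> !p) || !r) -> ((b -> r) && !p) = True
      (b <-> !p) || !r = False
        b <-> !p = False
          !p = False
        !r = False
      (b -> r) && !p = False
        b -> r = True
        !p = False
  ((!b && b) && (!c || (b && p))) || (!e || ((b <-> r) <-> (!c <-> !b))) = True
    (!b && b) && (!c || (b && p)) = False
      !b && b = False
        !b = False
      !c || (b && p) = True
        !c = False
        b && p = True
    !e || ((b <-> r) <-> (!c <-> !b)) = True
      !e = False
      (b <-> r) <-> (!c <-> !b) = True
        b <-> r = True
        !c <-> !b = True
          !c = False
          !b = False
Both conjuncts True, so the formula holds.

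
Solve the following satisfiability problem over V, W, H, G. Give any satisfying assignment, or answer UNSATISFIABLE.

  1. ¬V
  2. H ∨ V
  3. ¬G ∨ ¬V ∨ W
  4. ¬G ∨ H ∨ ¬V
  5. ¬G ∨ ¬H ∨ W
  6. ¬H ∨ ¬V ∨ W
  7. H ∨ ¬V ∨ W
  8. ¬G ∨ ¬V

Unit clause (¬V) forces V = False.
In (H ∨ V) only H is left, so H = True.
Set W = False.
  then (¬G ∨ ¬H ∨ W) forces G = False.
Check each clause:
  (¬V): ¬V holds.
  (H ∨ V): H holds.
  (¬G ∨ ¬V ∨ W): ¬G holds.
  (¬G ∨ H ∨ ¬V): ¬G holds.
  (¬G ∨ ¬H ∨ W): ¬G holds.
  (¬H ∨ ¬V ∨ W): ¬V holds.
  (H ∨ ¬V ∨ W): H holds.
  (¬G ∨ ¬V): ¬G holds.
All clauses satisfied.

V = False; W = False; H = True; G = False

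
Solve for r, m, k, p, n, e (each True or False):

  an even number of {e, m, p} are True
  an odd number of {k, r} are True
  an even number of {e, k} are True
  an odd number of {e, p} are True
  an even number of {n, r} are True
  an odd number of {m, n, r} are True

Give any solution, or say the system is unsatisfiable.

r: False; m: True; k: True; p: False; n: False; e: True

{e, m, p}: 2 true → even ✓
{k, r}: 1 true → odd ✓
{e, k}: 2 true → even ✓
{e, p}: 1 true → odd ✓
{n, r}: 0 true → even ✓
{m, n, r}: 1 true → odd ✓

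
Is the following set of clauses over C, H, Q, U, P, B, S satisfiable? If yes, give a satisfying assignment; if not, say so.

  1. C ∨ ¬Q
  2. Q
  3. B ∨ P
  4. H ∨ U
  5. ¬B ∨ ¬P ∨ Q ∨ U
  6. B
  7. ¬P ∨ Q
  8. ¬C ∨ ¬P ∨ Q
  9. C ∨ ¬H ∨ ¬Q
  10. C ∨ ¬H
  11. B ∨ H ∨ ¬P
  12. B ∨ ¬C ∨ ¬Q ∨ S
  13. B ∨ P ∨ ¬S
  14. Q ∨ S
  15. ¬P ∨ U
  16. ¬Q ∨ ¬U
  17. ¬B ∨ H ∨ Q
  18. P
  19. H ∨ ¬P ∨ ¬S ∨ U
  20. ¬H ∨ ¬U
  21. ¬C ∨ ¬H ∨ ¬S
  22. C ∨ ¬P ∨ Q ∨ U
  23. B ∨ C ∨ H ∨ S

The formula is unsatisfiable.

Case P = True:
  (Q) forces Q = True.
  (C ∨ ¬Q) forces C = True.
  (B) forces B = True.
  (¬P ∨ U) forces U = True.
  Clause (¬Q ∨ ¬U) is falsified — contradiction.
Case P = False:
  Clause (P) is falsified — contradiction.
Both cases fail, so the formula is unsatisfiable.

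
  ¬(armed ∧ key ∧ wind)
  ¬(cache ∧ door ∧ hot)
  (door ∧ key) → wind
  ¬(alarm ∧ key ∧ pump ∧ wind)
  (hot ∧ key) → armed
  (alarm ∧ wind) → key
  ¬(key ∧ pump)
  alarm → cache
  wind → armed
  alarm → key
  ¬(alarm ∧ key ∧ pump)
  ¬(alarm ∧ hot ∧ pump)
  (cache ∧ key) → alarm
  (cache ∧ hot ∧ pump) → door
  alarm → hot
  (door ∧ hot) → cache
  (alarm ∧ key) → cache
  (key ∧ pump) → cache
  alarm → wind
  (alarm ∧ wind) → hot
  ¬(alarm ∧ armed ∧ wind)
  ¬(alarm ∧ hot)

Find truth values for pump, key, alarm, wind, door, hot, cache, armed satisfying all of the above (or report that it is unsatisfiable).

pump = False; key = False; alarm = False; wind = False; door = True; hot = False; cache = False; armed = False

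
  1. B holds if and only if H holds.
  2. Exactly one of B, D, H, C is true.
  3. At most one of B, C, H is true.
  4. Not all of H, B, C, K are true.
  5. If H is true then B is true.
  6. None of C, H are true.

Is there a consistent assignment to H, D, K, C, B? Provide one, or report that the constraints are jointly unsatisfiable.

H = False, D = True, K = True, C = False, B = False

  (1) B=F, H=F — same ✓
  (2) {B, D, H, C}: 1 true — exactly one ✓
  (3) {B, C, H}: 0 true — at most one ✓
  (4) {H, B, C, K}: 1/4 true — not all ✓
  (5) H=F ⇒ B: vacuous ✓
  (6) {C, H}: 0 true — none ✓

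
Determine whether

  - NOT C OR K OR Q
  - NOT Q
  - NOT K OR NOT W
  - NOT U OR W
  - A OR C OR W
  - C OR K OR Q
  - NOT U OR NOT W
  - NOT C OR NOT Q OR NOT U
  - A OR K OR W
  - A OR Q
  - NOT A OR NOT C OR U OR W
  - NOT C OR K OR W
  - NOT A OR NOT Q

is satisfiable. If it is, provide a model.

Unit clause (NOT Q) forces Q = False.
In (A OR Q) only A is left, so A = True.
Try C = True:
  (NOT C OR K OR Q) forces K = True.
  (NOT K OR NOT W) forces W = False.
  (NOT U OR W) forces U = False.
  clause (NOT A OR NOT C OR U OR W) is falsified — backtrack.
So C = False.
  then (C OR K OR Q) forces K = True.
  then (NOT K OR NOT W) forces W = False.
  then (NOT U OR W) forces U = False.
All clauses satisfied.

C=F, Q=F, A=T, K=T, W=F, U=F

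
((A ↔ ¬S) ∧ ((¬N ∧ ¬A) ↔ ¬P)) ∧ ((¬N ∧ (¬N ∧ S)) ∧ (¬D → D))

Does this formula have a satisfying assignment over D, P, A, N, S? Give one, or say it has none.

D: True, P: False, A: False, N: False, S: True

  (A ↔ ¬S) ∧ ((¬N ∧ ¬A) ↔ ¬P) = True
    A ↔ ¬S = True
      ¬S = False
    (¬N ∧ ¬A) ↔ ¬P = True
      ¬N ∧ ¬A = True
        ¬N = True
        ¬A = True
      ¬P = True
  (¬N ∧ (¬N ∧ S)) ∧ (¬D → D) = True
    ¬N ∧ (¬N ∧ S) = True
      ¬N = True
      ¬N ∧ S = True
        ¬N = True
    ¬D → D = True
      ¬D = False
Both conjuncts True, so the formula holds.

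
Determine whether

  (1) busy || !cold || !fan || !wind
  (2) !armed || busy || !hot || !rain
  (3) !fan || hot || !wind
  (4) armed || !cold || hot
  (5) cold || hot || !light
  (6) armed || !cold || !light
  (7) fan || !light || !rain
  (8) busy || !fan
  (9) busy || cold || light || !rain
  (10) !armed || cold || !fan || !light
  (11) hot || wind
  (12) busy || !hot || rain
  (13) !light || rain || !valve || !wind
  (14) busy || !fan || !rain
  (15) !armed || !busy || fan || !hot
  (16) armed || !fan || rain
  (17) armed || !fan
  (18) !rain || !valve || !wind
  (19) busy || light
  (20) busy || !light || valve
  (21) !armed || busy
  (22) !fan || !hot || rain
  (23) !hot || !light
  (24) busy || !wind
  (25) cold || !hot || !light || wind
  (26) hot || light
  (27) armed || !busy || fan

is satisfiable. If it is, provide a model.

rain: True, light: False, fan: True, valve: False, cold: False, wind: True, hot: True, busy: True, armed: True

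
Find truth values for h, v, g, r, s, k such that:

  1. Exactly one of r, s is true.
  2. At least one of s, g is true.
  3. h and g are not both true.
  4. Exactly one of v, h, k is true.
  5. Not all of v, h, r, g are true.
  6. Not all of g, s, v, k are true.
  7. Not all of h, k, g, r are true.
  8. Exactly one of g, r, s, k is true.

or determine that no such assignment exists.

h: False, v: True, g: False, r: False, s: True, k: False

  (1) {r, s}: 1 true — exactly one ✓
  (2) {s, g}: 1 true — at least one ✓
  (3) h=F, g=F — not both ✓
  (4) {v, h, k}: 1 true — exactly one ✓
  (5) {v, h, r, g}: 1/4 true — not all ✓
  (6) {g, s, v, k}: 2/4 true — not all ✓
  (7) {h, k, g, r}: 0/4 true — not all ✓
  (8) {g, r, s, k}: 1 true — exactly one ✓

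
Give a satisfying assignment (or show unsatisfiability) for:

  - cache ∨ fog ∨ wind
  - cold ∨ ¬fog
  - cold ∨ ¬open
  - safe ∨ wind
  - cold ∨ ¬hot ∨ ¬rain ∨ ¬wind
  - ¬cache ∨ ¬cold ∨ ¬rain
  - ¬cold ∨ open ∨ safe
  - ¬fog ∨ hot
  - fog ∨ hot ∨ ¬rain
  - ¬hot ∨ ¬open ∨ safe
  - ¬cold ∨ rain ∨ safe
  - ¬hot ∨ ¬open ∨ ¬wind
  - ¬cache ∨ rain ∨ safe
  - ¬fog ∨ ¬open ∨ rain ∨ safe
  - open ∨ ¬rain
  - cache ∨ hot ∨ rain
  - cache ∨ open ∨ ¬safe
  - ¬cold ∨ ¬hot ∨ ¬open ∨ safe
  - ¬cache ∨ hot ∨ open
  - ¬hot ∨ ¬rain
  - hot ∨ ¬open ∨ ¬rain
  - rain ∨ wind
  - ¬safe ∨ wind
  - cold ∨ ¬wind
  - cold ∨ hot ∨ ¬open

Set fog = False.
Set cold = True.
Try wind = False:
  (cache ∨ fog ∨ wind) forces cache = True.
  (safe ∨ wind) forces safe = True.
  clause (¬safe ∨ wind) is falsified — backtrack.
So wind = True.
Set hot = False.
  then (fog ∨ hot ∨ ¬rain) forces rain = False.
  then (¬cold ∨ rain ∨ safe) forces safe = True.
  then (cache ∨ hot ∨ rain) forces cache = True.
  then (¬cache ∨ hot ∨ open) forces open = True.
All clauses satisfied.

fog=F, cold=T, wind=T, hot=F, rain=F, cache=T, open=T, safe=T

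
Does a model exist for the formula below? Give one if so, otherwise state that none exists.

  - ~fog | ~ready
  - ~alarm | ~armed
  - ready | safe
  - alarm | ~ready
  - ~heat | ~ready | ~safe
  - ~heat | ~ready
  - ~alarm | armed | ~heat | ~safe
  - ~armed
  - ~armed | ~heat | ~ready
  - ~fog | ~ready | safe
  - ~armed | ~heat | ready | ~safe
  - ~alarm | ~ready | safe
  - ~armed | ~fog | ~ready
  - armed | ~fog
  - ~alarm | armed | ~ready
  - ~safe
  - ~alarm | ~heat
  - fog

Unsatisfiable

Case armed = True:
  Clause (~armed) is falsified — contradiction.
Case armed = False:
  (armed | ~fog) forces fog = False.
  Clause (fog) is falsified — contradiction.
Both cases fail, so the formula is unsatisfiable.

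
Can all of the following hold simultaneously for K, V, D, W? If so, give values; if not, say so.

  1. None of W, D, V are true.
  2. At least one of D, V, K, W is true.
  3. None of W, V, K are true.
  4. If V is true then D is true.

The formula is unsatisfiable.

Case K = True:
  Constraint (3) is violated (K=T) — contradiction.
Case K = False:
  (1) forces W = False.
  (1) forces D = False.
  (1) forces V = False.
  Constraint (2) is violated (D=F, V=F, K=F, W=F) — contradiction.
Both cases fail — unsatisfiable.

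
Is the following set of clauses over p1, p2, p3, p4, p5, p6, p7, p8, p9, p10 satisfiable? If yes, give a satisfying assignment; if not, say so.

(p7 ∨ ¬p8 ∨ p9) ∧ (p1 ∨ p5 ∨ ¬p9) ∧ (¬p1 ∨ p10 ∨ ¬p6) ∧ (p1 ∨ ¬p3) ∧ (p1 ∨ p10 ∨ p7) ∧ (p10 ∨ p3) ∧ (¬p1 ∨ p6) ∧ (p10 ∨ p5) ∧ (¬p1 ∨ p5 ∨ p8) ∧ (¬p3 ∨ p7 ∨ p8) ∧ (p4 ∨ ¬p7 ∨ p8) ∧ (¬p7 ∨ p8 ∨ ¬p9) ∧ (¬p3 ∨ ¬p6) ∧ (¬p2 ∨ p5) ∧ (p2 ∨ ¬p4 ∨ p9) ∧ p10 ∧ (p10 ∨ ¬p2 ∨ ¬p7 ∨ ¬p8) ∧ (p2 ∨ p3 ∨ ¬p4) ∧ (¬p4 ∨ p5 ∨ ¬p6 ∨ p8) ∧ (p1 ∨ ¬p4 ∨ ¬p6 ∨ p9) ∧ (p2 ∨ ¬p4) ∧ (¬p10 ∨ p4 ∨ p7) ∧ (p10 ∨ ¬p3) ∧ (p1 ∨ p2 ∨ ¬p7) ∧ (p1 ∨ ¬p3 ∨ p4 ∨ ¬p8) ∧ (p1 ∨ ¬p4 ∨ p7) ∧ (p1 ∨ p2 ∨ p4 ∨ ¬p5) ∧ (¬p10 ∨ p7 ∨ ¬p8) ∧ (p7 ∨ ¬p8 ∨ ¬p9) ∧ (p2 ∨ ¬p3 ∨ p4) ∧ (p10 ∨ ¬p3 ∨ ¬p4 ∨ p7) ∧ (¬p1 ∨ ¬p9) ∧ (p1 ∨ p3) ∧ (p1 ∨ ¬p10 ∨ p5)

p1 = True, p2 = True, p3 = False, p4 = True, p5 = True, p6 = True, p7 = True, p8 = False, p9 = False, p10 = True

Unit clause (p10) forces p10 = True.
Try p1 = False:
  (p1 ∨ ¬p3) forces p3 = False.
  clause (p1 ∨ p3) is falsified — backtrack.
So p1 = True.
  then (¬p1 ∨ p6) forces p6 = True.
  then (¬p3 ∨ ¬p6) forces p3 = False.
  then (¬p1 ∨ ¬p9) forces p9 = False.
Set p2 = True.
  then (¬p2 ∨ p5) forces p5 = True.
Set p4 = True.
Set p7 = True.
Set p8 = False.
All clauses satisfied.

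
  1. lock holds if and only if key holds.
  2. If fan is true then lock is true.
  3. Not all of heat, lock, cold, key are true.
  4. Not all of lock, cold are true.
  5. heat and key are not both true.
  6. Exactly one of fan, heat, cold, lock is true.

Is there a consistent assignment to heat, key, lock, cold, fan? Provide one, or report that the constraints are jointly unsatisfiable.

heat: True; key: False; lock: False; cold: False; fan: False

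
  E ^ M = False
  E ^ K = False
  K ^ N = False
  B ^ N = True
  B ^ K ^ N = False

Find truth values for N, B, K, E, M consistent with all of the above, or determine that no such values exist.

N = True, B = False, K = True, E = True, M = True

E ^ M = T ^ T = False ✓
E ^ K = T ^ T = False ✓
K ^ N = T ^ T = False ✓
B ^ N = F ^ T = True ✓
B ^ K ^ N = F ^ T ^ T = False ✓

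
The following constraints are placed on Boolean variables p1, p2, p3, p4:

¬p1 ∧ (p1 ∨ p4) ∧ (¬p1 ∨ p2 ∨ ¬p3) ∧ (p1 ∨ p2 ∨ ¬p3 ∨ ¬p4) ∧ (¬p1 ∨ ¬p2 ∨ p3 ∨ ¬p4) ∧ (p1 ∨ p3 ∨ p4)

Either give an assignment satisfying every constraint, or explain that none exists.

p1=F, p2=F, p3=F, p4=T

Unit clause (¬p1) forces p1 = False.
In (p1 ∨ p4) only p4 is left, so p4 = True.
Set p2 = False.
  then (p1 ∨ p2 ∨ ¬p3 ∨ ¬p4) forces p3 = False.
Check each clause:
  (¬p1): ¬p1 holds.
  (p1 ∨ p4): p4 holds.
  (¬p1 ∨ p2 ∨ ¬p3): ¬p1 holds.
  (p1 ∨ p2 ∨ ¬p3 ∨ ¬p4): ¬p3 holds.
  (¬p1 ∨ ¬p2 ∨ p3 ∨ ¬p4): ¬p1 holds.
  (p1 ∨ p3 ∨ p4): p4 holds.
All clauses satisfied.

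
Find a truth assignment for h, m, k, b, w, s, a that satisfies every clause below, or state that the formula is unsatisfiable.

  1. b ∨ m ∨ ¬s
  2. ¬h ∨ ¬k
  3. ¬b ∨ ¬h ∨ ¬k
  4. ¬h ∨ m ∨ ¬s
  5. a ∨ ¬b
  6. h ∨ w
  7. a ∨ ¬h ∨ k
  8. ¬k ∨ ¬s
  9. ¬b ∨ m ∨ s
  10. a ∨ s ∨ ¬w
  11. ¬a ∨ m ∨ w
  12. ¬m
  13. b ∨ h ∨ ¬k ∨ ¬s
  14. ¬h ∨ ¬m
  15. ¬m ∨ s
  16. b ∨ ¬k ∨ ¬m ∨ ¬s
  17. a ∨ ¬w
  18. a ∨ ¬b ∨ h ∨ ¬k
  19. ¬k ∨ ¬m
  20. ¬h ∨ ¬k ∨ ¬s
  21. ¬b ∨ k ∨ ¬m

Unit clause (¬m) forces m = False.
Set h = True.
  then (¬h ∨ ¬k) forces k = False.
  then (¬h ∨ m ∨ ¬s) forces s = False.
  then (a ∨ ¬h ∨ k) forces a = True.
  then (¬b ∨ m ∨ s) forces b = False.
  then (¬a ∨ m ∨ w) forces w = True.
All clauses satisfied.

h: True; m: False; k: False; b: False; w: True; s: False; a: True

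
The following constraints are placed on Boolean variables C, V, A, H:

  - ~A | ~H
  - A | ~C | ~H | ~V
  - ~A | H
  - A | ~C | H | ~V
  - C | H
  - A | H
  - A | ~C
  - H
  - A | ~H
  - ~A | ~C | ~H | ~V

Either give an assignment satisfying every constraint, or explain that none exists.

Case H = True:
  (~A | ~H) forces A = False.
  Clause (A | ~H) is falsified — contradiction.
Case H = False:
  Clause (H) is falsified — contradiction.
Both cases fail, so the formula is unsatisfiable.

UNSATISFIABLE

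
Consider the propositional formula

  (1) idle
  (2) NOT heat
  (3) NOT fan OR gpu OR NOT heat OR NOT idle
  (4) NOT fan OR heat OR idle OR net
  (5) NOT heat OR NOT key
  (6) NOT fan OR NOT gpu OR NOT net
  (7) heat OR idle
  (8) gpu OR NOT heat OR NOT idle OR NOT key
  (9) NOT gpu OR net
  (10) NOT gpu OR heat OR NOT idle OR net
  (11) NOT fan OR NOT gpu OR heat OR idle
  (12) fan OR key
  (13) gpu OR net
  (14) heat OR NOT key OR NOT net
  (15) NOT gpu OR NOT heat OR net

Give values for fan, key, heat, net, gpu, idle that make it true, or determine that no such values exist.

Unit clause (idle) forces idle = True.
Unit clause (NOT heat) forces heat = False.
Set fan = True.
Try key = True:
  (heat OR NOT key OR NOT net) forces net = False.
  (NOT gpu OR net) forces gpu = False.
  clause (gpu OR net) is falsified — backtrack.
So key = False.
Set net = True.
  then (NOT fan OR NOT gpu OR NOT net) forces gpu = False.
All clauses satisfied.

fan=T; key=F; heat=F; net=T; gpu=F; idle=T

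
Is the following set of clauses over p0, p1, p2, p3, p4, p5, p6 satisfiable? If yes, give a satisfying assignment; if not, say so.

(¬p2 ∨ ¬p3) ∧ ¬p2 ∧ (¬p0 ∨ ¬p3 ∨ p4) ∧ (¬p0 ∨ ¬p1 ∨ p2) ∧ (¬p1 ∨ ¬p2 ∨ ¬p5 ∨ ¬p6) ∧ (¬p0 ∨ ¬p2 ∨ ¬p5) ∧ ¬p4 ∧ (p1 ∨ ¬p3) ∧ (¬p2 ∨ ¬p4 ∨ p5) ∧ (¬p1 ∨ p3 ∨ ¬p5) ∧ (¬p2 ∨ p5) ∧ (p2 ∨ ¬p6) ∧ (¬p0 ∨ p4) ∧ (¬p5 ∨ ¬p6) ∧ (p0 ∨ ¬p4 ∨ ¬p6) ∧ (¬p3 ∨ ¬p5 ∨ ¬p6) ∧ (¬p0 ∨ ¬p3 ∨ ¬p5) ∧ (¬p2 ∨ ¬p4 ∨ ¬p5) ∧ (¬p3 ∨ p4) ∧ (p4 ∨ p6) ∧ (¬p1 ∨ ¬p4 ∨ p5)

The formula is unsatisfiable.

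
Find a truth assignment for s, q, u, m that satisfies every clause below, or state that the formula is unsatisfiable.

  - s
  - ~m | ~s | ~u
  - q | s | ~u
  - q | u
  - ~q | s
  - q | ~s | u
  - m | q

s=T, q=T, u=F, m=F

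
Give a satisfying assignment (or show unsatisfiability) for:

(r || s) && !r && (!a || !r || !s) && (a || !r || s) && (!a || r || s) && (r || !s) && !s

Unsatisfiable — no assignment works.

Case r = True:
  Clause (!r) is falsified — contradiction.
Case r = False:
  (r || s) forces s = True.
  Clause (r || !s) is falsified — contradiction.
Both cases fail, so the formula is unsatisfiable.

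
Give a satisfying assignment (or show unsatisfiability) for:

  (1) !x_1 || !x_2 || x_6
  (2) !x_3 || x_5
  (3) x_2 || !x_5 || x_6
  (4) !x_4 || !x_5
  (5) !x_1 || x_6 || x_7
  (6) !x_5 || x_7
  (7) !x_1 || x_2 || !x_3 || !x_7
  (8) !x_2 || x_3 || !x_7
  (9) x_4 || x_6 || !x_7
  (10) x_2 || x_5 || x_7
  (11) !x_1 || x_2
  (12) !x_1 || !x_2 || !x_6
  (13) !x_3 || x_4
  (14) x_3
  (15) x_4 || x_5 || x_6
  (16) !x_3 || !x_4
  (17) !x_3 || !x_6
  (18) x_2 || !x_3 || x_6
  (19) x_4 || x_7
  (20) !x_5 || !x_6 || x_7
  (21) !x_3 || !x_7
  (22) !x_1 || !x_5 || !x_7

Case x_3 = True:
  (!x_3 || x_5) forces x_5 = True.
  (!x_4 || !x_5) forces x_4 = False.
  Clause (!x_3 || x_4) is falsified — contradiction.
Case x_3 = False:
  Clause (x_3) is falsified — contradiction.
Both cases fail, so the formula is unsatisfiable.

UNSATISFIABLE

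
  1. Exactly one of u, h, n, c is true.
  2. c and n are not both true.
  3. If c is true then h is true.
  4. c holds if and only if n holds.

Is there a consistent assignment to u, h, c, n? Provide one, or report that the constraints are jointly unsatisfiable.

u: False; h: True; c: False; n: False

  (1) {u, h, n, c}: 1 true — exactly one ✓
  (2) c=F, n=F — not both ✓
  (3) c=F ⇒ h: vacuous ✓
  (4) c=F, n=F — same ✓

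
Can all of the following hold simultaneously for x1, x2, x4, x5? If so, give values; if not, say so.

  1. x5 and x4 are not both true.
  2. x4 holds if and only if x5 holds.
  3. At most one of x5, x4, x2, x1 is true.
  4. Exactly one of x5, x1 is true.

x1: True, x2: False, x4: False, x5: False

  (1) x5=F, x4=F — not both ✓
  (2) x4=F, x5=F — same ✓
  (3) {x5, x4, x2, x1}: 1 true — at most one ✓
  (4) {x5, x1}: 1 true — exactly one ✓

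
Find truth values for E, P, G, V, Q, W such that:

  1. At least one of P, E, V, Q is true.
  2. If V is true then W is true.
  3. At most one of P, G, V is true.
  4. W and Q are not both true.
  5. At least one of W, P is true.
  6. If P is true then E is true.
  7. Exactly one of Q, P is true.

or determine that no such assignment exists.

E: True, P: True, G: False, V: False, Q: False, W: False

  (1) {P, E, V, Q}: 2 true — at least one ✓
  (2) V=F ⇒ W: vacuous ✓
  (3) {P, G, V}: 1 true — at most one ✓
  (4) W=F, Q=F — not both ✓
  (5) {W, P}: 1 true — at least one ✓
  (6) P=T ⇒ E: T ✓
  (7) {Q, P}: 1 true — exactly one ✓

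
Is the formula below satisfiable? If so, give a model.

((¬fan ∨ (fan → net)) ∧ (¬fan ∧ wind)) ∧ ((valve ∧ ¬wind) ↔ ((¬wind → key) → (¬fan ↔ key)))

fan=F; valve=T; key=F; wind=T; net=T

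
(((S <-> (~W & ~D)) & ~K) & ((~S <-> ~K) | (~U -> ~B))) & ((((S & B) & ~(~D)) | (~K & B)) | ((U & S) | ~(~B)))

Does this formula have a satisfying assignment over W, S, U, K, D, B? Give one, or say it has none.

W = False; S = True; U = True; K = False; D = False; B = True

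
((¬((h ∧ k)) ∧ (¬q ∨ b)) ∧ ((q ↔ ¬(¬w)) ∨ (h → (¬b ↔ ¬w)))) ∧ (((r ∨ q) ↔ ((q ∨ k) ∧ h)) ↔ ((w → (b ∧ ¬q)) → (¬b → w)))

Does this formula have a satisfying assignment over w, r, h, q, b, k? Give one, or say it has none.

w: False, r: True, h: False, q: False, b: False, k: False

  (¬((h ∧ k)) ∧ (¬q ∨ b)) ∧ ((q ↔ ¬(¬w)) ∨ (h → (¬b ↔ ¬w))) = True
    ¬((h ∧ k)) ∧ (¬q ∨ b) = True
      ¬((h ∧ k)) = True
        h ∧ k = False
      ¬q ∨ b = True
        ¬q = True
    (q ↔ ¬(¬w)) ∨ (h → (¬b ↔ ¬w)) = True
      q ↔ ¬(¬w) = True
        ¬(¬w) = False
          ¬w = True
      h → (¬b ↔ ¬w) = True
        ¬b ↔ ¬w = True
          ¬b = True
          ¬w = True
  ((r ∨ q) ↔ ((q ∨ k) ∧ h)) ↔ ((w → (b ∧ ¬q)) → (¬b → w)) = True
    (r ∨ q) ↔ ((q ∨ k) ∧ h) = False
      r ∨ q = True
      (q ∨ k) ∧ h = False
        q ∨ k = False
    (w → (b ∧ ¬q)) → (¬b → w) = False
      w → (b ∧ ¬q) = True
        b ∧ ¬q = False
          ¬q = True
      ¬b → w = False
        ¬b = True
Both conjuncts True, so the formula holds.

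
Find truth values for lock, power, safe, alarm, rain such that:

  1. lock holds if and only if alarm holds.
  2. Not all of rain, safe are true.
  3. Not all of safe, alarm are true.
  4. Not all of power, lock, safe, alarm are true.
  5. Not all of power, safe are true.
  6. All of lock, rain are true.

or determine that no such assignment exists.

lock=T, power=F, safe=F, alarm=T, rain=T

  (1) lock=T, alarm=T — same ✓
  (2) {rain, safe}: 1/2 true — not all ✓
  (3) {safe, alarm}: 1/2 true — not all ✓
  (4) {power, lock, safe, alarm}: 2/4 true — not all ✓
  (5) {power, safe}: 0/2 true — not all ✓
  (6) {lock, rain}: all 2 true ✓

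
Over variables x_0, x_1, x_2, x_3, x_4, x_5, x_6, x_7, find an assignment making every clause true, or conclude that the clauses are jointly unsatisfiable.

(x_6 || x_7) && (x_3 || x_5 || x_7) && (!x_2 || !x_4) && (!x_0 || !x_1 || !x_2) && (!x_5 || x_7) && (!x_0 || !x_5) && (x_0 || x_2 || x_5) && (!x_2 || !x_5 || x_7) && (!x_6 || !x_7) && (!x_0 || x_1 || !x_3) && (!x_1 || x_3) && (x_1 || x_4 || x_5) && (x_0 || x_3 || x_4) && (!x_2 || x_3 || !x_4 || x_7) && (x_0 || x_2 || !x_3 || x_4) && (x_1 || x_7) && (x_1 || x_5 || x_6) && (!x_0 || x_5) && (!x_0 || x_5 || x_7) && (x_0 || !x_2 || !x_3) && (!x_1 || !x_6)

x_0: False, x_1: False, x_2: False, x_3: False, x_4: True, x_5: True, x_6: False, x_7: True

Try x_0 = True:
  (!x_0 || !x_5) forces x_5 = False.
  clause (!x_0 || x_5) is falsified — backtrack.
So x_0 = False.
Set x_1 = False.
  then (x_1 || x_7) forces x_7 = True.
  then (!x_6 || !x_7) forces x_6 = False.
  then (x_1 || x_5 || x_6) forces x_5 = True.
Try x_2 = True:
  (!x_2 || !x_4) forces x_4 = False.
  (x_0 || x_3 || x_4) forces x_3 = True.
  clause (x_0 || !x_2 || !x_3) is falsified — backtrack.
So x_2 = False.
Set x_3 = False.
  then (x_0 || x_3 || x_4) forces x_4 = True.
All clauses satisfied.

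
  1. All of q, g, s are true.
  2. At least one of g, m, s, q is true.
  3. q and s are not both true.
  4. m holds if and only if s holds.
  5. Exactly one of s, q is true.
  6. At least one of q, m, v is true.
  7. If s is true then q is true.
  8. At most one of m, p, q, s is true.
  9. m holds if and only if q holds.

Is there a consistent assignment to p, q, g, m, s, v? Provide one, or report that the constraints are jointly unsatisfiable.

Unsatisfiable — no assignment works.

Case s = True:
  (1) forces q = True.
  Constraint (3) is violated (q=T, s=T) — contradiction.
Case s = False:
  Constraint (1) is violated (s=F) — contradiction.
Both cases fail — unsatisfiable.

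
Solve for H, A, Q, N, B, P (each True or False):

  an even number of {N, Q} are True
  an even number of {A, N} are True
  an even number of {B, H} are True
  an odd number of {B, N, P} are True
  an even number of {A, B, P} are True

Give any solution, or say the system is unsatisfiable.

UNSATISFIABLE

Adding constraints 2, 4, 5 mod 2: every variable appears an even number of times on the left, so the left side is 0.
But the right sides sum to 1 (mod 2). 0 ≠ 1 — the system is inconsistent.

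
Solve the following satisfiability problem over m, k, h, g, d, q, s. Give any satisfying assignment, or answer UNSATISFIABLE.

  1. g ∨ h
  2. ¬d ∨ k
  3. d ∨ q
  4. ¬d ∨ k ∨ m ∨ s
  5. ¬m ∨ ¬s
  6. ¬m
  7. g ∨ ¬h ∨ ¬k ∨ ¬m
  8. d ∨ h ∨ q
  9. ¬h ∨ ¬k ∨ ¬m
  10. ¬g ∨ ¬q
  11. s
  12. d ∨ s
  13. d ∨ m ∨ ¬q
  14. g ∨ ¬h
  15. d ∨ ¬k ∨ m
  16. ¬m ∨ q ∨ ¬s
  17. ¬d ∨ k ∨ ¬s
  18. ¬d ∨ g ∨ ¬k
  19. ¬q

m: False; k: True; h: True; g: True; d: True; q: False; s: True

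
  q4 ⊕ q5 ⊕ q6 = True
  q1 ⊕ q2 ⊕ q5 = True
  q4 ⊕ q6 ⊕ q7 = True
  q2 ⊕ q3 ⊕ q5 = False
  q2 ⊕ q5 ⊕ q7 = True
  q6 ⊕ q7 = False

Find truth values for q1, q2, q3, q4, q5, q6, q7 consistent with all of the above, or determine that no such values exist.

q1=T, q2=T, q3=F, q4=T, q5=T, q6=T, q7=T

q4 ⊕ q5 ⊕ q6 = T ⊕ T ⊕ T = True ✓
q1 ⊕ q2 ⊕ q5 = T ⊕ T ⊕ T = True ✓
q4 ⊕ q6 ⊕ q7 = T ⊕ T ⊕ T = True ✓
q2 ⊕ q3 ⊕ q5 = T ⊕ F ⊕ T = False ✓
q2 ⊕ q5 ⊕ q7 = T ⊕ T ⊕ T = True ✓
q6 ⊕ q7 = T ⊕ T = False ✓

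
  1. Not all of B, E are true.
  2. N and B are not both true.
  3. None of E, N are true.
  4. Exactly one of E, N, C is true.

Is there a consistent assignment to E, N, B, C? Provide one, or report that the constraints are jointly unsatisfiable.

E: False; N: False; B: True; C: True

  (1) {B, E}: 1/2 true — not all ✓
  (2) N=F, B=T — not both ✓
  (3) {E, N}: 0 true — none ✓
  (4) {E, N, C}: 1 true — exactly one ✓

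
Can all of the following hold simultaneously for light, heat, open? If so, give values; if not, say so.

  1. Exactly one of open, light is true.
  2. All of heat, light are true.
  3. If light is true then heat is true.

light=T, heat=T, open=F

  (1) {open, light}: 1 true — exactly one ✓
  (2) {heat, light}: all 2 true ✓
  (3) light=T ⇒ heat: T ✓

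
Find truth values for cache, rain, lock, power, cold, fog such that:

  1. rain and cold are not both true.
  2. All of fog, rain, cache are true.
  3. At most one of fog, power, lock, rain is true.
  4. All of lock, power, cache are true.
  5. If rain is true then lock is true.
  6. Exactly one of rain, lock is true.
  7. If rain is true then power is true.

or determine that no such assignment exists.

Unsatisfiable — no assignment works.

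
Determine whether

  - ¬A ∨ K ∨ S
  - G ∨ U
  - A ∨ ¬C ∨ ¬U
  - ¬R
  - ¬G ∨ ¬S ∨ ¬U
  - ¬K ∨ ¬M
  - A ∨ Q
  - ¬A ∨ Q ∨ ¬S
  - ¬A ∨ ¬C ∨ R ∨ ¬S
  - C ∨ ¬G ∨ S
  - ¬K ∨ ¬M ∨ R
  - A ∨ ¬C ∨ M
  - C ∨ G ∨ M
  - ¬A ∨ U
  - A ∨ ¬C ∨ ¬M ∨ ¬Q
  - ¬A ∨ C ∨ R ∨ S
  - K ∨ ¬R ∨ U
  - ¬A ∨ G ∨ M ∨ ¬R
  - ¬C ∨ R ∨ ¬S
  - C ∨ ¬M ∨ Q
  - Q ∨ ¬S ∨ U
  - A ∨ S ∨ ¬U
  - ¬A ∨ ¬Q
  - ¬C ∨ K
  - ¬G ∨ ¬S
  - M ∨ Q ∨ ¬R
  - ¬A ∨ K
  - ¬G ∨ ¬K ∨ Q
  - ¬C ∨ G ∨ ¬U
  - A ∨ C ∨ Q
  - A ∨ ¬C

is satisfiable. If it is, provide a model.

Q: True, M: True, K: False, G: False, R: False, C: False, U: True, S: True, A: False

Unit clause (¬R) forces R = False.
Set Q = True.
  then (¬A ∨ ¬Q) forces A = False.
  then (A ∨ ¬C) forces C = False.
Set M = True.
  then (¬K ∨ ¬M) forces K = False.
Try G = True:
  (C ∨ ¬G ∨ S) forces S = True.
  clause (¬G ∨ ¬S) is falsified — backtrack.
So G = False.
  then (G ∨ U) forces U = True.
  then (A ∨ S ∨ ¬U) forces S = True.
All clauses satisfied.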